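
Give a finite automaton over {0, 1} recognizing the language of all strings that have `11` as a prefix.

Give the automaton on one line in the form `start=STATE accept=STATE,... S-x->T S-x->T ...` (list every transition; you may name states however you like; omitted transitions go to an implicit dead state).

start=A accept=C A-0->D A-1->B B-0->D B-1->C C-0->C C-1->C D-0->D D-1->D

Walk along `11` while the input agrees: from A take `1` to B, and so on. Any deviation drops to the rejecting sink D. Once C is reached the prefix is confirmed and every continuation is accepted.
       0  1 
>  A   D  B 
   B   D  C 
 * C   C  C 
   D   D  D 
(> = start, * = accepting)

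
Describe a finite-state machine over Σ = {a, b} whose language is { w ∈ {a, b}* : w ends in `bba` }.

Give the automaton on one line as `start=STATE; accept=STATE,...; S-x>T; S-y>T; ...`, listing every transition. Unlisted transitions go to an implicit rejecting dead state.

Remember how much of `bba` the current input suffix matches. State q0 means no match yet; q1 means the last symbol is `b`; q2 means the last 2 symbols are `bb`; q3 means the last 3 symbols are `bba`. Only q3 accepts. On a mismatch, fall back to the longest proper suffix that is still a prefix of `bba`.
With 4 states:
        a   b  
>  q0   q0  q1 
   q1   q0  q2 
   q2   q3  q2 
 * q3   q0  q1 
(> = start, * = accepting)

start=q0; accept=q3; q0-a>q0; q0-b>q1; q1-a>q0; q1-b>q2; q2-a>q3; q2-b>q2; q3-a>q0; q3-b>q1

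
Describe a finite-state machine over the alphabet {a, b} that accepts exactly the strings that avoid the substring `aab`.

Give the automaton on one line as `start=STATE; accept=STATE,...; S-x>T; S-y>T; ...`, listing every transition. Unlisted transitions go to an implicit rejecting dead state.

This is the complement of 'contains `aab`'. Use the same substring-matching states — q0 through q3 holding how much of `aab` has just been matched — but flip the accepting set: everything except the trap q3 accepts.
        a   b  
>* q0   q1  q0 
 * q1   q2  q0 
 * q2   q2  q3 
   q3   q3  q3 
(> = start, * = accepting)

start=q0; accept=q0,q1,q2; q0-a>q1; q0-b>q0; q1-a>q2; q1-b>q0; q2-a>q2; q2-b>q3; q3-a>q3; q3-b>q3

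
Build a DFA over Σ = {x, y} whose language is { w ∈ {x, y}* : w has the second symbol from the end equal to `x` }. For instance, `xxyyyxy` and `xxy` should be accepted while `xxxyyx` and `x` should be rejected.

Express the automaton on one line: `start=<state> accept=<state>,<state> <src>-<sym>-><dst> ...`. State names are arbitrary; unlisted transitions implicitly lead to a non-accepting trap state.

Because acceptance depends on a position counted from the end, the machine has to buffer the most recent 2 symbols. Make each state the string of the last up-to-2 symbols read; on input `x` shift the window left and append `x`. Accept when the buffered window has length 2 and begins with `x`.
7 states suffice.
        x   y  
>  q0   q1  q2 
   q1   q3  q4 
   q2   q5  q6 
 * q3   q3  q4 
 * q4   q5  q6 
   q5   q3  q4 
   q6   q5  q6 
(> = start, * = accepting)

start=q0 accept=q3,q4 q0-x->q1 q0-y->q2 q1-x->q3 q1-y->q4 q2-x->q5 q2-y->q6 q3-x->q3 q3-y->q4 q4-x->q5 q4-y->q6 q5-x->q3 q5-y->q4 q6-x->q5 q6-y->q6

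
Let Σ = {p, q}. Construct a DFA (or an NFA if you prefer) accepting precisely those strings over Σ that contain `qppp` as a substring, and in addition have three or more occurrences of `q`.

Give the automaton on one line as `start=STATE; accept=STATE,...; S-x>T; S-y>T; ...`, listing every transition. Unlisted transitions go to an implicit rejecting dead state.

start=A; accept=M; A-p>A; A-q>B; B-p>C; B-q>D; C-p>E; C-q>D; D-p>F; D-q>G; E-p>H; E-q>D; F-p>I; F-q>G; G-p>J; G-q>G; H-p>H; H-q>K; I-p>K; I-q>G; J-p>L; J-q>G; K-p>K; K-q>M; L-p>M; L-q>G; M-p>M; M-q>M

Run two small machines in parallel and take their product. The first has 5 states tracking whether and how much of `qppp` has been seen; the second has 5 states tracking the count of `q`s, saturating at 4. A product state is a pair (one from each), accepting exactly when both do. Minimizing collapses redundant product states.
A 13-state machine:
       p  q 
>  A   A  B 
   B   C  D 
   C   E  D 
   D   F  G 
   E   H  D 
   F   I  G 
   G   J  G 
   H   H  K 
   I   K  G 
   J   L  G 
   K   K  M 
   L   M  G 
 * M   M  M 
(> = start, * = accepting)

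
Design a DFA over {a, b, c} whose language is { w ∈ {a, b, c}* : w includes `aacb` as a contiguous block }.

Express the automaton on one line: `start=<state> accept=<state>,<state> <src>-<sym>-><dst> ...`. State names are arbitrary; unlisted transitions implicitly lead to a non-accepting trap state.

Track how much of `aacb` has been matched so far: state q0 is no progress, q4 is the absorbing accept state reached once `aacb` has occurred. Intermediate states record partial matches; on a mismatch, fall back to the longest reusable overlap.
With 5 states:
        a   b   c  
>  q0   q1  q0  q0 
   q1   q2  q0  q0 
   q2   q2  q0  q3 
   q3   q1  q4  q0 
 * q4   q4  q4  q4 
(> = start, * = accepting)

start=q0 accept=q4 q0-a->q1 q0-b->q0 q0-c->q0 q1-a->q2 q1-b->q0 q1-c->q0 q2-a->q2 q2-b->q0 q2-c->q3 q3-a->q1 q3-b->q4 q3-c->q0 q4-a->q4 q4-b->q4 q4-c->q4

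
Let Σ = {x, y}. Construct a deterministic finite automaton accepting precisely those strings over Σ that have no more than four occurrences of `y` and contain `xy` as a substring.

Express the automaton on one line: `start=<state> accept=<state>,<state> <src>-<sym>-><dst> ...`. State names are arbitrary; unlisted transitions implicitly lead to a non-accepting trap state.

Build one automaton per condition and run them in lockstep. One (6 states) tracks the count of `y`s, saturating at 5; the other (3 states) tracks whether and how much of `xy` has been seen. Each combined state is a pair, one component from each; accept when both components accept.
With 17 states:
          x    y  
>  q0     q1   q2 
   q1     q1   q3 
   q2     q4   q5 
 * q3     q3   q6 
   q4     q4   q6 
   q5     q7   q8 
 * q6     q6   q9 
   q7     q7   q9 
   q8    q10  q11 
 * q9     q9  q12 
   q10   q10  q12 
   q11   q13  q14 
 * q12   q12  q15 
   q13   q13  q15 
   q14   q16  q14 
   q15   q15  q15 
   q16   q16  q15 
(> = start, * = accepting)

start=q0 accept=q3,q6,q9,q12 q0-x->q1 q0-y->q2 q1-x->q1 q1-y->q3 q2-x->q4 q2-y->q5 q3-x->q3 q3-y->q6 q4-x->q4 q4-y->q6 q5-x->q7 q5-y->q8 q6-x->q6 q6-y->q9 q7-x->q7 q7-y->q9 q8-x->q10 q8-y->q11 q9-x->q9 q9-y->q12 q10-x->q10 q10-y->q12 q11-x->q13 q11-y->q14 q12-x->q12 q12-y->q15 q13-x->q13 q13-y->q15 q14-x->q16 q14-y->q14 q15-x->q15 q15-y->q15 q16-x->q16 q16-y->q15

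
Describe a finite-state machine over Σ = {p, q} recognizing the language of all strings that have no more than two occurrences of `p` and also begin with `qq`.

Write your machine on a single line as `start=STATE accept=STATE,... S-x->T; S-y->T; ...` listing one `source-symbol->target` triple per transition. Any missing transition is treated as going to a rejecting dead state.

Handle the two conditions separately and then intersect. The first has 4 states tracking the count of `p`s, saturating at 3; the second has 4 states tracking whether the input so far still matches the prefix `qq`. A product state is a pair (one from each), accepting exactly when both do. Equivalent product states are then merged.
6 states suffice.
        p   q  
>  s0   s1  s2 
   s1   s1  s1 
   s2   s1  s3 
 * s3   s4  s3 
 * s4   s5  s4 
 * s5   s1  s5 
(> = start, * = accepting)

start=s0; accept=s3,s4,s5; s0-p->s1; s0-q->s2; s1-p->s1; s1-q->s1; s2-p->s1; s2-q->s3; s3-p->s4; s3-q->s3; s4-p->s5; s4-q->s4; s5-p->s1; s5-q->s5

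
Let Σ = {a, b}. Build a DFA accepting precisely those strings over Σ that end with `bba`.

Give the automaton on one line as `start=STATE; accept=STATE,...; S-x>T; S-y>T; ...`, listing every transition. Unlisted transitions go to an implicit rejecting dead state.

Remember how much of `bba` the current input suffix matches. State q0 means no match yet; q1 means the last symbol is `b`; q2 means the last 2 symbols are `bb`; q3 means the last 3 symbols are `bba`. Only q3 accepts. On a mismatch, fall back to the longest proper suffix that is still a prefix of `bba`.
With 4 states:
        a   b  
>  q0   q0  q1 
   q1   q0  q2 
   q2   q3  q2 
 * q3   q0  q1 
(> = start, * = accepting)

start=q0; accept=q3; q0-a>q0; q0-b>q1; q1-a>q0; q1-b>q2; q2-a>q3; q2-b>q2; q3-a>q0; q3-b>q1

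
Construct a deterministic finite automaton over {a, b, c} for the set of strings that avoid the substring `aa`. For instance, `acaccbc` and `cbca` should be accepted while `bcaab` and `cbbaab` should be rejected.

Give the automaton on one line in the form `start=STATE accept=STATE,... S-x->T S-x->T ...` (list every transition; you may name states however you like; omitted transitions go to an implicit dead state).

start=q0 accept=q0,q1 q0-a->q1 q0-b->q0 q0-c->q0 q1-a->q2 q1-b->q0 q1-c->q0 q2-a->q2 q2-b->q2 q2-c->q2

Track partial matches of the forbidden pattern `aa`. State q2 is a dead state reached once `aa` has occurred; every other state accepts. q0 means no part of `aa` is currently matched.
With 3 states:
        a   b   c  
>* q0   q1  q0  q0 
 * q1   q2  q0  q0 
   q2   q2  q2  q2 
(> = start, * = accepting)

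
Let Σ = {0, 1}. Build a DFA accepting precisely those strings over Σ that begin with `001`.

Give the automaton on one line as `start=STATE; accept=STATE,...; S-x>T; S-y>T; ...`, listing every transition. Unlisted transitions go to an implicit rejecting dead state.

Walk along `001` while the input agrees: from q0 take `0` to q1, and so on. Any deviation drops to the rejecting sink q4. Once q3 is reached the prefix is confirmed and every continuation is accepted.
5 states suffice.
        0   1  
>  q0   q1  q4 
   q1   q2  q4 
   q2   q4  q3 
 * q3   q3  q3 
   q4   q4  q4 
(> = start, * = accepting)

start=q0; accept=q3; q0-0>q1; q0-1>q4; q1-0>q2; q1-1>q4; q2-0>q4; q2-1>q3; q3-0>q3; q3-1>q3; q4-0>q4; q4-1>q4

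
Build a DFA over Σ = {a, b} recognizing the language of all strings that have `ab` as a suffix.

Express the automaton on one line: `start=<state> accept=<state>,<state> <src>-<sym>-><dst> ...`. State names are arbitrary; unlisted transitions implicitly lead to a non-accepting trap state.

Remember how much of `ab` the current input suffix matches. State s0 means no match yet; s1 means the last symbol is `a`; s2 means the last 2 symbols are `ab`. Only s2 accepts. On a mismatch, fall back to the longest proper suffix that is still a prefix of `ab`.
A 3-state machine:
        a   b  
>  s0   s1  s0 
   s1   s1  s2 
 * s2   s1  s0 
(> = start, * = accepting)

start=s0 accept=s2 s0-a->s1 s0-b->s0 s1-a->s1 s1-b->s2 s2-a->s1 s2-b->s0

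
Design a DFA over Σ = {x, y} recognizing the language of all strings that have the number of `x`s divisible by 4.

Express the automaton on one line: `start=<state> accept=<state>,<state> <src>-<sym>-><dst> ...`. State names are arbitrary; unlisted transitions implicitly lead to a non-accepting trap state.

start=q0 accept=q0 q0-x->q1 q0-y->q0 q1-x->q2 q1-y->q1 q2-x->q3 q2-y->q2 q3-x->q0 q3-y->q3

Keep the running count of `x`s modulo 4: each `x` advances along the cycle q0 → q1 → q2 → q3 → q0 while other symbols loop. Accept at q0.
        x   y  
>* q0   q1  q0 
   q1   q2  q1 
   q2   q3  q2 
   q3   q0  q3 
(> = start, * = accepting)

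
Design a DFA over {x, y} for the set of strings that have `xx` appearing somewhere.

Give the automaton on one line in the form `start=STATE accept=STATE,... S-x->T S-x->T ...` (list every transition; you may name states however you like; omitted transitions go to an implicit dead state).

start=S0 accept=S2 S0-x->S1 S0-y->S0 S1-x->S2 S1-y->S0 S2-x->S2 S2-y->S2

Track how much of `xx` has been matched so far: state S0 is no progress, S2 is the absorbing accept state reached once `xx` has occurred. Intermediate states record partial matches; on a mismatch, fall back to the longest reusable overlap.
3 states suffice.
        x   y  
>  S0   S1  S0 
   S1   S2  S0 
 * S2   S2  S2 
(> = start, * = accepting)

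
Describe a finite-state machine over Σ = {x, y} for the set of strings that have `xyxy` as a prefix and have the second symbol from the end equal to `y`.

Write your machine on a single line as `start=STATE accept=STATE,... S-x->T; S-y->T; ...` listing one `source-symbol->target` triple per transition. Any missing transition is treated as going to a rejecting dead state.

Handle the two conditions separately and then intersect. One (6 states) tracks whether the input so far still matches the prefix `xyxy`; the other (7 states) tracks the last 2 symbols read. Each combined state is a pair, one component from each; accept when both components accept.
With 13 states:
          x    y  
>  s0     s1   s2 
   s1     s3   s4 
   s2     s5   s6 
   s3     s3   s7 
   s4     s8   s6 
   s5     s3   s7 
   s6     s5   s6 
   s7     s5   s6 
   s8     s3   s9 
   s9    s10  s11 
 * s10   s12   s9 
 * s11   s10  s11 
   s12   s12   s9 
(> = start, * = accepting)

start=s0; accept=s10,s11; s0-x->s1; s0-y->s2; s1-x->s3; s1-y->s4; s2-x->s5; s2-y->s6; s3-x->s3; s3-y->s7; s4-x->s8; s4-y->s6; s5-x->s3; s5-y->s7; s6-x->s5; s6-y->s6; s7-x->s5; s7-y->s6; s8-x->s3; s8-y->s9; s9-x->s10; s9-y->s11; s10-x->s12; s10-y->s9; s11-x->s10; s11-y->s11; s12-x->s12; s12-y->s9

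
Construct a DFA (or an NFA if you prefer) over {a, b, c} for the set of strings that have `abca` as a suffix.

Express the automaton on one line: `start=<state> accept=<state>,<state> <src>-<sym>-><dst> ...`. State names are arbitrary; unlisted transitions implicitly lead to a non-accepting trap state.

Let each state record the length of the longest suffix of the input read so far that is also a prefix of `abca`. s1 means the last symbol is `a`; s2 means the last 2 symbols are `ab`; s3 means the last 3 symbols are `abc`; s4 means the last 4 symbols are `abca`. Accept only at s4, where the string currently ends in `abca`.
        a   b   c  
>  s0   s1  s0  s0 
   s1   s1  s2  s0 
   s2   s1  s0  s3 
   s3   s4  s0  s0 
 * s4   s1  s2  s0 
(> = start, * = accepting)

start=s0 accept=s4 s0-a->s1 s0-b->s0 s0-c->s0 s1-a->s1 s1-b->s2 s1-c->s0 s2-a->s1 s2-b->s0 s2-c->s3 s3-a->s4 s3-b->s0 s3-c->s0 s4-a->s1 s4-b->s2 s4-c->s0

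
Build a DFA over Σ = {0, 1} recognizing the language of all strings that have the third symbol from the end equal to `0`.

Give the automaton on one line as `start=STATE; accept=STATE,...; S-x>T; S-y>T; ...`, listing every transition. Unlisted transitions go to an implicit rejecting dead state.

Because acceptance depends on a position counted from the end, the machine has to buffer the most recent 3 symbols. Make each state the string of the last up-to-3 symbols read; on input `x` shift the window left and append `x`. Accept when the buffered window has length 3 and begins with `0`.
          0    1  
>  s0     s1   s2 
   s1     s3   s4 
   s2     s5   s6 
   s3     s7   s8 
   s4     s9  s10 
   s5    s11  s12 
   s6    s13  s14 
 * s7     s7   s8 
 * s8     s9  s10 
 * s9    s11  s12 
 * s10   s13  s14 
   s11    s7   s8 
   s12    s9  s10 
   s13   s11  s12 
   s14   s13  s14 
(> = start, * = accepting)

start=s0; accept=s7,s8,s9,s10; s0-0>s1; s0-1>s2; s1-0>s3; s1-1>s4; s2-0>s5; s2-1>s6; s3-0>s7; s3-1>s8; s4-0>s9; s4-1>s10; s5-0>s11; s5-1>s12; s6-0>s13; s6-1>s14; s7-0>s7; s7-1>s8; s8-0>s9; s8-1>s10; s9-0>s11; s9-1>s12; s10-0>s13; s10-1>s14; s11-0>s7; s11-1>s8; s12-0>s9; s12-1>s10; s13-0>s11; s13-1>s12; s14-0>s13; s14-1>s14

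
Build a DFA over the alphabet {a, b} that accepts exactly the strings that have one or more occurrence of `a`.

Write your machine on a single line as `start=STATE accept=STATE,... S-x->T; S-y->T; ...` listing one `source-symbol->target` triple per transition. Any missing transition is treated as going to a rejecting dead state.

start=s0; accept=s1,s2; s0-a->s1; s0-b->s0; s1-a->s2; s1-b->s1; s2-a->s2; s2-b->s2

Count `a`s, saturating at 2: state s0 means no `a` yet, s1 means one `a` seen, s2 means more than one. Each `a` increments (capped at s2); other symbols loop. Accept from {s1, s2}.
3 states suffice.
        a   b  
>  s0   s1  s0 
 * s1   s2  s1 
 * s2   s2  s2 
(> = start, * = accepting)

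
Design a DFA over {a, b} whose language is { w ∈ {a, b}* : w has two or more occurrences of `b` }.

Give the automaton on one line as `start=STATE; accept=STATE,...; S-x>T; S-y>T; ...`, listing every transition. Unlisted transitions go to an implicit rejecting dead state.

Only the number of `b`s matters, and only up to 3. Make a chain S0 → S1 → S2 → S3 advanced by each `b` (with S3 absorbing); every other symbol self-loops. The accepting set is {S2, S3}.
        a   b  
>  S0   S0  S1 
   S1   S1  S2 
 * S2   S2  S3 
 * S3   S3  S3 
(> = start, * = accepting)

start=S0; accept=S2,S3; S0-a>S0; S0-b>S1; S1-a>S1; S1-b>S2; S2-a>S2; S2-b>S3; S3-a>S3; S3-b>S3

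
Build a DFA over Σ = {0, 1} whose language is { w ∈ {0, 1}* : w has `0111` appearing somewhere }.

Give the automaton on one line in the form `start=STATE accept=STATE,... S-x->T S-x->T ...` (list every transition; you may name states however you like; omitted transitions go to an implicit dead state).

States S0..S3 record the length of the longest prefix of `0111` that matches the current input suffix. Reaching S4 means `0111` has been seen, and we stay there forever. Accept from S4.
5 states suffice.
        0   1  
>  S0   S1  S0 
   S1   S1  S2 
   S2   S1  S3 
   S3   S1  S4 
 * S4   S4  S4 
(> = start, * = accepting)

start=S0 accept=S4 S0-0->S1 S0-1->S0 S1-0->S1 S1-1->S2 S2-0->S1 S2-1->S3 S3-0->S1 S3-1->S4 S4-0->S4 S4-1->S4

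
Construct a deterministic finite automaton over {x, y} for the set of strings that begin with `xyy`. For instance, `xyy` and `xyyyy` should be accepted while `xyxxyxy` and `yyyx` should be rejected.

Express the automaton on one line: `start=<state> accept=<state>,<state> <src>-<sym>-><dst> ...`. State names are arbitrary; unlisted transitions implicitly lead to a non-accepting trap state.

Walk along `xyy` while the input agrees: from s0 take `x` to s1, and so on. Any deviation drops to the rejecting sink s4. Once s3 is reached the prefix is confirmed and every continuation is accepted.
5 states suffice.
        x   y  
>  s0   s1  s4 
   s1   s4  s2 
   s2   s4  s3 
 * s3   s3  s3 
   s4   s4  s4 
(> = start, * = accepting)

start=s0 accept=s3 s0-x->s1 s0-y->s4 s1-x->s4 s1-y->s2 s2-x->s4 s2-y->s3 s3-x->s3 s3-y->s3 s4-x->s4 s4-y->s4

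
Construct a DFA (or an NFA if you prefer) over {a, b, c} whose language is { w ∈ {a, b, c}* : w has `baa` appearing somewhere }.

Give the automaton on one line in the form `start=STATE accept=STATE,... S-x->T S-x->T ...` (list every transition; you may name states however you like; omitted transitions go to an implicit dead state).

Track how much of `baa` has been matched so far: state q0 is no progress, q3 is the absorbing accept state reached once `baa` has occurred. Intermediate states record partial matches; on a mismatch, fall back to the longest reusable overlap.
With 4 states:
        a   b   c  
>  q0   q0  q1  q0 
   q1   q2  q1  q0 
   q2   q3  q1  q0 
 * q3   q3  q3  q3 
(> = start, * = accepting)

start=q0 accept=q3 q0-a->q0 q0-b->q1 q0-c->q0 q1-a->q2 q1-b->q1 q1-c->q0 q2-a->q3 q2-b->q1 q2-c->q0 q3-a->q3 q3-b->q3 q3-c->q3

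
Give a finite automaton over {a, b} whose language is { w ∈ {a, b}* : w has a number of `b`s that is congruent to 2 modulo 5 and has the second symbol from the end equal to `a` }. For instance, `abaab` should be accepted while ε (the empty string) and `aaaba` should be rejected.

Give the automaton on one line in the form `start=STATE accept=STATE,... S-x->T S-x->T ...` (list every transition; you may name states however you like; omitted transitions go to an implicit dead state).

start=s0 accept=s8,s11 s0-a->s1 s0-b->s2 s1-a->s3 s1-b->s4 s2-a->s5 s2-b->s6 s3-a->s3 s3-b->s4 s4-a->s5 s4-b->s6 s5-a->s7 s5-b->s8 s6-a->s9 s6-b->s10 s7-a->s7 s7-b->s8 s8-a->s9 s8-b->s10 s9-a->s11 s9-b->s12 s10-a->s13 s10-b->s14 s11-a->s11 s11-b->s12 s12-a->s13 s12-b->s14 s13-a->s15 s13-b->s16 s14-a->s17 s14-b->s18 s15-a->s15 s15-b->s16 s16-a->s17 s16-b->s18 s17-a->s19 s17-b->s20 s18-a->s21 s18-b->s22 s19-a->s19 s19-b->s20 s20-a->s21 s20-b->s22 s21-a->s3 s21-b->s4 s22-a->s5 s22-b->s6

Build one automaton per condition and run them in lockstep. One (5 states) tracks the count of `b`s modulo 5; the other (7 states) tracks the last 2 symbols read. Each combined state is a pair, one component from each; accept when both components accept.
23 states suffice.
          a    b  
>  s0     s1   s2 
   s1     s3   s4 
   s2     s5   s6 
   s3     s3   s4 
   s4     s5   s6 
   s5     s7   s8 
   s6     s9  s10 
   s7     s7   s8 
 * s8     s9  s10 
   s9    s11  s12 
   s10   s13  s14 
 * s11   s11  s12 
   s12   s13  s14 
   s13   s15  s16 
   s14   s17  s18 
   s15   s15  s16 
   s16   s17  s18 
   s17   s19  s20 
   s18   s21  s22 
   s19   s19  s20 
   s20   s21  s22 
   s21    s3   s4 
   s22    s5   s6 
(> = start, * = accepting)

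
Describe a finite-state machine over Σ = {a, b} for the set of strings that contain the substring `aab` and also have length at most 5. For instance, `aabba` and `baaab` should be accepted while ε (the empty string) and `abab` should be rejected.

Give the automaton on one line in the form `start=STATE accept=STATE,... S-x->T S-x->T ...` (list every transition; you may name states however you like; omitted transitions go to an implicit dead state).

start=S0 accept=S7,S11,S12 S0-a->S1 S0-b->S2 S1-a->S3 S1-b->S4 S2-a->S5 S2-b->S4 S3-a->S6 S3-b->S7 S4-a->S8 S4-b->S9 S5-a->S6 S5-b->S9 S6-a->S10 S6-b->S11 S7-a->S11 S7-b->S11 S8-a->S10 S8-b->S9 S9-a->S9 S9-b->S9 S10-a->S9 S10-b->S12 S11-a->S12 S11-b->S12 S12-a->S9 S12-b->S9

Handle the two conditions separately and then intersect. The first has 4 states tracking whether and how much of `aab` has been seen; the second has 7 states tracking the input length, saturating at 6. A product state is a pair (one from each), accepting exactly when both do. Equivalent product states are then merged.
A 13-state machine:
          a    b  
>  S0     S1   S2 
   S1     S3   S4 
   S2     S5   S4 
   S3     S6   S7 
   S4     S8   S9 
   S5     S6   S9 
   S6    S10  S11 
 * S7    S11  S11 
   S8    S10   S9 
   S9     S9   S9 
   S10    S9  S12 
 * S11   S12  S12 
 * S12    S9   S9 
(> = start, * = accepting)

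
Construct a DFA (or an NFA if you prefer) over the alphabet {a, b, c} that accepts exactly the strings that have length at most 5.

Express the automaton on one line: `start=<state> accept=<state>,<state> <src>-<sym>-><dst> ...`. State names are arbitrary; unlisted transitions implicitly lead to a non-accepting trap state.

Count input length up to 6: every symbol moves from S0 toward S6, which means 'more than 5' and absorbs. Accept from {S0, S1, S2, S3, S4, S5}.
7 states suffice.
        a   b   c  
>* S0   S1  S1  S1 
 * S1   S2  S2  S2 
 * S2   S3  S3  S3 
 * S3   S4  S4  S4 
 * S4   S5  S5  S5 
 * S5   S6  S6  S6 
   S6   S6  S6  S6 
(> = start, * = accepting)

start=S0 accept=S0,S1,S2,S3,S4,S5 S0-a->S1 S0-b->S1 S0-c->S1 S1-a->S2 S1-b->S2 S1-c->S2 S2-a->S3 S2-b->S3 S2-c->S3 S3-a->S4 S3-b->S4 S3-c->S4 S4-a->S5 S4-b->S5 S4-c->S5 S5-a->S6 S5-b->S6 S5-c->S6 S6-a->S6 S6-b->S6 S6-c->S6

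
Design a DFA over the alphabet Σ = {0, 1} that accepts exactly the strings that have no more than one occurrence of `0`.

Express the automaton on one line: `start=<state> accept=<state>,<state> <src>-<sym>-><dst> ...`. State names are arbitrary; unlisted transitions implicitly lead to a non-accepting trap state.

start=s0 accept=s0,s1 s0-0->s1 s0-1->s0 s1-0->s2 s1-1->s1 s2-0->s2 s2-1->s2

Only the number of `0`s matters, and only up to 2. Make a chain s0 → s1 → s2 advanced by each `0` (with s2 absorbing); every other symbol self-loops. The accepting set is {s0, s1}.
        0   1  
>* s0   s1  s0 
 * s1   s2  s1 
   s2   s2  s2 
(> = start, * = accepting)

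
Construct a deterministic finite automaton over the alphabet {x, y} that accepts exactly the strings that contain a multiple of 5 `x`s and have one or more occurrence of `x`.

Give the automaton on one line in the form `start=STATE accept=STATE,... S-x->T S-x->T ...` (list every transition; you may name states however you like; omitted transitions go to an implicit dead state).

start=q0 accept=q5 q0-x->q1 q0-y->q0 q1-x->q2 q1-y->q1 q2-x->q3 q2-y->q2 q3-x->q4 q3-y->q3 q4-x->q5 q4-y->q4 q5-x->q1 q5-y->q5

Run two small machines in parallel and take their product. One (5 states) tracks the count of `x`s modulo 5; the other (3 states) tracks the count of `x`s, saturating at 2. Each combined state is a pair, one component from each; accept when both components accept. Minimizing collapses redundant product states.
With 6 states:
        x   y  
>  q0   q1  q0 
   q1   q2  q1 
   q2   q3  q2 
   q3   q4  q3 
   q4   q5  q4 
 * q5   q1  q5 
(> = start, * = accepting)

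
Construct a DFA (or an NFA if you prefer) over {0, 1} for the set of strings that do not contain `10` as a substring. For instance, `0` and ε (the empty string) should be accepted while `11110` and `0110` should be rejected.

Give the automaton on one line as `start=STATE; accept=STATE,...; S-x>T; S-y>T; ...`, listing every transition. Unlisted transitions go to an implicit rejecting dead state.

Track partial matches of the forbidden pattern `10`. State q2 is a dead state reached once `10` has occurred; every other state accepts. q0 means no part of `10` is currently matched.
A 3-state machine:
        0   1  
>* q0   q0  q1 
 * q1   q2  q1 
   q2   q2  q2 
(> = start, * = accepting)

start=q0; accept=q0,q1; q0-0>q0; q0-1>q1; q1-0>q2; q1-1>q1; q2-0>q2; q2-1>q2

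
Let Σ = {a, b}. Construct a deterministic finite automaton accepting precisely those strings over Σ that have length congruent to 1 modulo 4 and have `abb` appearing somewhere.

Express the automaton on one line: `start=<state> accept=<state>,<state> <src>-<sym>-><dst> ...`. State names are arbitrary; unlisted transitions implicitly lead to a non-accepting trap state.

start=S0 accept=S14 S0-a->S1 S0-b->S2 S1-a->S3 S1-b->S4 S2-a->S3 S2-b->S5 S3-a->S6 S3-b->S7 S4-a->S6 S4-b->S8 S5-a->S6 S5-b->S9 S6-a->S10 S6-b->S11 S7-a->S10 S7-b->S12 S8-a->S12 S8-b->S12 S9-a->S10 S9-b->S0 S10-a->S1 S10-b->S13 S11-a->S1 S11-b->S14 S12-a->S14 S12-b->S14 S13-a->S3 S13-b->S15 S14-a->S15 S14-b->S15 S15-a->S8 S15-b->S8

Build one automaton per condition and run them in lockstep. The first has 4 states tracking the input length modulo 4; the second has 4 states tracking whether and how much of `abb` has been seen. A product state is a pair (one from each), accepting exactly when both do.
          a    b  
>  S0     S1   S2 
   S1     S3   S4 
   S2     S3   S5 
   S3     S6   S7 
   S4     S6   S8 
   S5     S6   S9 
   S6    S10  S11 
   S7    S10  S12 
   S8    S12  S12 
   S9    S10   S0 
   S10    S1  S13 
   S11    S1  S14 
   S12   S14  S14 
   S13    S3  S15 
 * S14   S15  S15 
   S15    S8   S8 
(> = start, * = accepting)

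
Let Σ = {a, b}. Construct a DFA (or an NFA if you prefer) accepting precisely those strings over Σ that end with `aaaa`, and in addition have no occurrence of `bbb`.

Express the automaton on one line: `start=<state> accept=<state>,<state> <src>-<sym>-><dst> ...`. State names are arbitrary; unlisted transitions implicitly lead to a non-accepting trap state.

Run two small machines in parallel and take their product. The first has 5 states tracking how much of the suffix `aaaa` has currently been matched; the second has 4 states tracking partial matches of the forbidden pattern `bbb`. A product state is a pair (one from each), accepting exactly when both do.
12 states suffice.
          a    b  
>  S0     S1   S2 
   S1     S3   S2 
   S2     S1   S4 
   S3     S5   S2 
   S4     S1   S6 
   S5     S7   S2 
   S6     S8   S6 
 * S7     S7   S2 
   S8     S9   S6 
   S9    S10   S6 
   S10   S11   S6 
   S11   S11   S6 
(> = start, * = accepting)

start=S0 accept=S7 S0-a->S1 S0-b->S2 S1-a->S3 S1-b->S2 S2-a->S1 S2-b->S4 S3-a->S5 S3-b->S2 S4-a->S1 S4-b->S6 S5-a->S7 S5-b->S2 S6-a->S8 S6-b->S6 S7-a->S7 S7-b->S2 S8-a->S9 S8-b->S6 S9-a->S10 S9-b->S6 S10-a->S11 S10-b->S6 S11-a->S11 S11-b->S6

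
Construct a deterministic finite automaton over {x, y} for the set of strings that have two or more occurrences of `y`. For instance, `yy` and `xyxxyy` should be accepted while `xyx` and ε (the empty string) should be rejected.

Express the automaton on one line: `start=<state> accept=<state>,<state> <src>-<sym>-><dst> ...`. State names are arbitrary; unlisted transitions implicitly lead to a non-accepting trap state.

Only the number of `y`s matters, and only up to 3. Make a chain q0 → q1 → q2 → q3 advanced by each `y` (with q3 absorbing); every other symbol self-loops. The accepting set is {q2, q3}.
        x   y  
>  q0   q0  q1 
   q1   q1  q2 
 * q2   q2  q3 
 * q3   q3  q3 
(> = start, * = accepting)

start=q0 accept=q2,q3 q0-x->q0 q0-y->q1 q1-x->q1 q1-y->q2 q2-x->q2 q2-y->q3 q3-x->q3 q3-y->q3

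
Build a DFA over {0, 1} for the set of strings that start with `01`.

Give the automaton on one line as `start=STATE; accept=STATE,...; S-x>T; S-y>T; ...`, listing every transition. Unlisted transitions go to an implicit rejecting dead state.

Check the first 2 symbols one by one: q0 through q1 record how many have matched `01` so far; any wrong symbol goes to the dead state q3. After all 2 match we enter the accepting sink q2.
A 4-state machine:
        0   1  
>  q0   q1  q3 
   q1   q3  q2 
 * q2   q2  q2 
   q3   q3  q3 
(> = start, * = accepting)

start=q0; accept=q2; q0-0>q1; q0-1>q3; q1-0>q3; q1-1>q2; q2-0>q2; q2-1>q2; q3-0>q3; q3-1>q3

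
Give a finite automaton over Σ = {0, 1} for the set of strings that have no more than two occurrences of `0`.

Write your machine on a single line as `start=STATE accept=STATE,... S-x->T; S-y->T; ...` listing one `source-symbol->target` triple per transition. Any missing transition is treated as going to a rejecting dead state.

start=s0; accept=s0,s1,s2; s0-0->s1; s0-1->s0; s1-0->s2; s1-1->s1; s2-0->s3; s2-1->s2; s3-0->s3; s3-1->s3

Count `0`s, saturating at 3: states s0 through s2 mean 0 through 2 `0`s seen; s3 means more than 2. Each `0` increments (capped at s3); other symbols loop. Accept from {s0, s1, s2}.
A 4-state machine:
        0   1  
>* s0   s1  s0 
 * s1   s2  s1 
 * s2   s3  s2 
   s3   s3  s3 
(> = start, * = accepting)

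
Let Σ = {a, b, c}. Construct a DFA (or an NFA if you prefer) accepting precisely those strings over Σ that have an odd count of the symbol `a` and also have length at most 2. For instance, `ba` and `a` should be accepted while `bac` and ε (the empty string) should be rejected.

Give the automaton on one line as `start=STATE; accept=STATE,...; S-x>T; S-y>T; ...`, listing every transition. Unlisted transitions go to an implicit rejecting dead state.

Run two small machines in parallel and take their product. One (2 states) tracks the count of `a`s modulo 2; the other (4 states) tracks the input length, saturating at 3. Each combined state is a pair, one component from each; accept when both components accept.
With 7 states:
        a   b   c  
>  S0   S1  S2  S2 
 * S1   S3  S4  S4 
   S2   S4  S3  S3 
   S3   S5  S6  S6 
 * S4   S6  S5  S5 
   S5   S6  S5  S5 
   S6   S5  S6  S6 
(> = start, * = accepting)

start=S0; accept=S1,S4; S0-a>S1; S0-b>S2; S0-c>S2; S1-a>S3; S1-b>S4; S1-c>S4; S2-a>S4; S2-b>S3; S2-c>S3; S3-a>S5; S3-b>S6; S3-c>S6; S4-a>S6; S4-b>S5; S4-c>S5; S5-a>S6; S5-b>S5; S5-c>S5; S6-a>S5; S6-b>S6; S6-c>S6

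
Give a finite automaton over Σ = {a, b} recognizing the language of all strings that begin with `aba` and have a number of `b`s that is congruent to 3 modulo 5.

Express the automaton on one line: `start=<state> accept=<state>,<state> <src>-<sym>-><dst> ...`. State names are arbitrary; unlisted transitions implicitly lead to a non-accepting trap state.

Build one automaton per condition and run them in lockstep. One (5 states) tracks whether the input so far still matches the prefix `aba`; the other (5 states) tracks the count of `b`s modulo 5. Each combined state is a pair, one component from each; accept when both components accept. Minimizing collapses redundant product states.
9 states suffice.
        a   b  
>  q0   q1  q2 
   q1   q2  q3 
   q2   q2  q2 
   q3   q4  q2 
   q4   q4  q5 
   q5   q5  q6 
 * q6   q6  q7 
   q7   q7  q8 
   q8   q8  q4 
(> = start, * = accepting)

start=q0 accept=q6 q0-a->q1 q0-b->q2 q1-a->q2 q1-b->q3 q2-a->q2 q2-b->q2 q3-a->q4 q3-b->q2 q4-a->q4 q4-b->q5 q5-a->q5 q5-b->q6 q6-a->q6 q6-b->q7 q7-a->q7 q7-b->q8 q8-a->q8 q8-b->q4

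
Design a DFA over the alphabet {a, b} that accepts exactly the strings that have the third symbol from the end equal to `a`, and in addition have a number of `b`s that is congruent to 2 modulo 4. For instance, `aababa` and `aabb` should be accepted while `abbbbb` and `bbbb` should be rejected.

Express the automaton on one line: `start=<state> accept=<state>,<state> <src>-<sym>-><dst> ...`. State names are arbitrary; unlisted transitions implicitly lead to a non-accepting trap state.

start=q0 accept=q6,q11,q12,q14 q0-a->q1 q0-b->q2 q1-a->q1 q1-b->q3 q2-a->q4 q2-b->q5 q3-a->q4 q3-b->q6 q4-a->q7 q4-b->q8 q5-a->q9 q5-b->q10 q6-a->q9 q6-b->q10 q7-a->q7 q7-b->q11 q8-a->q12 q8-b->q10 q9-a->q13 q9-b->q10 q10-a->q10 q10-b->q0 q11-a->q12 q11-b->q10 q12-a->q13 q12-b->q10 q13-a->q14 q13-b->q10 q14-a->q14 q14-b->q10

Run two small machines in parallel and take their product. The first has 15 states tracking the last 3 symbols read; the second has 4 states tracking the count of `b`s modulo 4. A product state is a pair (one from each), accepting exactly when both do. Minimizing collapses redundant product states.
15 states suffice.
          a    b  
>  q0     q1   q2 
   q1     q1   q3 
   q2     q4   q5 
   q3     q4   q6 
   q4     q7   q8 
   q5     q9  q10 
 * q6     q9  q10 
   q7     q7  q11 
   q8    q12  q10 
   q9    q13  q10 
   q10   q10   q0 
 * q11   q12  q10 
 * q12   q13  q10 
   q13   q14  q10 
 * q14   q14  q10 
(> = start, * = accepting)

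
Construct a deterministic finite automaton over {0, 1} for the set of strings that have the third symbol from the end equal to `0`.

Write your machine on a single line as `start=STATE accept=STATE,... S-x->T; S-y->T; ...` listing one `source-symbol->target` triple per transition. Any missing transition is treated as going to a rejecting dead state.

start=s0; accept=s7,s8,s9,s10; s0-0->s1; s0-1->s2; s1-0->s3; s1-1->s4; s2-0->s5; s2-1->s6; s3-0->s7; s3-1->s8; s4-0->s9; s4-1->s10; s5-0->s11; s5-1->s12; s6-0->s13; s6-1->s14; s7-0->s7; s7-1->s8; s8-0->s9; s8-1->s10; s9-0->s11; s9-1->s12; s10-0->s13; s10-1->s14; s11-0->s7; s11-1->s8; s12-0->s9; s12-1->s10; s13-0->s11; s13-1->s12; s14-0->s13; s14-1->s14

A DFA must remember the last 3 symbols (since which symbol is third-to-last isn't known until the input ends). Use one state per possible window of the last ≤3 symbols; accept from those whose window starts with `0`.
A 15-state machine:
          0    1  
>  s0     s1   s2 
   s1     s3   s4 
   s2     s5   s6 
   s3     s7   s8 
   s4     s9  s10 
   s5    s11  s12 
   s6    s13  s14 
 * s7     s7   s8 
 * s8     s9  s10 
 * s9    s11  s12 
 * s10   s13  s14 
   s11    s7   s8 
   s12    s9  s10 
   s13   s11  s12 
   s14   s13  s14 
(> = start, * = accepting)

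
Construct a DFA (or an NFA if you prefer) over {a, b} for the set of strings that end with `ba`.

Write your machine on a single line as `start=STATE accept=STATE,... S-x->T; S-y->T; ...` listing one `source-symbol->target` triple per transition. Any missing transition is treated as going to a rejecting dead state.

Remember how much of `ba` the current input suffix matches. State q0 means no match yet; q1 means the last symbol is `b`; q2 means the last 2 symbols are `ba`. Only q2 accepts. On a mismatch, fall back to the longest proper suffix that is still a prefix of `ba`.
        a   b  
>  q0   q0  q1 
   q1   q2  q1 
 * q2   q0  q1 
(> = start, * = accepting)

start=q0; accept=q2; q0-a->q0; q0-b->q1; q1-a->q2; q1-b->q1; q2-a->q0; q2-b->q1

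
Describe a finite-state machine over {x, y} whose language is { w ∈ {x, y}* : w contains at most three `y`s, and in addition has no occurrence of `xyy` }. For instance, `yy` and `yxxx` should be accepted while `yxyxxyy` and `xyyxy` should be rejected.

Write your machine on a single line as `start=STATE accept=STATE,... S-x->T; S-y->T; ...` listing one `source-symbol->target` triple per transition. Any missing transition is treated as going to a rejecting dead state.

start=q0; accept=q0,q1,q2,q3,q4,q5,q7,q8; q0-x->q1; q0-y->q2; q1-x->q1; q1-y->q3; q2-x->q4; q2-y->q5; q3-x->q4; q3-y->q6; q4-x->q4; q4-y->q7; q5-x->q5; q5-y->q8; q6-x->q6; q6-y->q6; q7-x->q5; q7-y->q6; q8-x->q8; q8-y->q6

Run two small machines in parallel and take their product. The first has 5 states tracking the count of `y`s, saturating at 4; the second has 4 states tracking partial matches of the forbidden pattern `xyy`. A product state is a pair (one from each), accepting exactly when both do. Equivalent product states are then merged.
9 states suffice.
        x   y  
>* q0   q1  q2 
 * q1   q1  q3 
 * q2   q4  q5 
 * q3   q4  q6 
 * q4   q4  q7 
 * q5   q5  q8 
   q6   q6  q6 
 * q7   q5  q6 
 * q8   q8  q6 
(> = start, * = accepting)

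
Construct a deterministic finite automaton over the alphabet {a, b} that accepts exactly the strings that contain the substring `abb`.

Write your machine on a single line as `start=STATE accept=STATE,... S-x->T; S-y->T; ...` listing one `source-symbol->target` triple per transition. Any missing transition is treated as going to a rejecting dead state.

start=q0; accept=q3; q0-a->q1; q0-b->q0; q1-a->q1; q1-b->q2; q2-a->q1; q2-b->q3; q3-a->q3; q3-b->q3

States q0..q2 record the length of the longest prefix of `abb` that matches the current input suffix. Reaching q3 means `abb` has been seen, and we stay there forever. Accept from q3.
A 4-state machine:
        a   b  
>  q0   q1  q0 
   q1   q1  q2 
   q2   q1  q3 
 * q3   q3  q3 
(> = start, * = accepting)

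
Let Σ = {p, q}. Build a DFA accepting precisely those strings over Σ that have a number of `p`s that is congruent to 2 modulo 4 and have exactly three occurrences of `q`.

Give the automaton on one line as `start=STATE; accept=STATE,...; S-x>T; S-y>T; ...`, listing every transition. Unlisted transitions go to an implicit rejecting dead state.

Run two small machines in parallel and take their product. One (4 states) tracks the count of `p`s modulo 4; the other (5 states) tracks the count of `q`s, saturating at 4. Each combined state is a pair, one component from each; accept when both components accept.
20 states suffice.
          p    q  
>  S0     S1   S2 
   S1     S3   S4 
   S2     S4   S5 
   S3     S6   S7 
   S4     S7   S8 
   S5     S8   S9 
   S6     S0  S10 
   S7    S10  S11 
   S8    S11  S12 
   S9    S12  S13 
   S10    S2  S14 
   S11   S14  S15 
   S12   S15  S16 
   S13   S16  S13 
   S14    S5  S17 
 * S15   S17  S18 
   S16   S18  S16 
   S17    S9  S19 
   S18   S19  S18 
   S19   S13  S19 
(> = start, * = accepting)

start=S0; accept=S15; S0-p>S1; S0-q>S2; S1-p>S3; S1-q>S4; S2-p>S4; S2-q>S5; S3-p>S6; S3-q>S7; S4-p>S7; S4-q>S8; S5-p>S8; S5-q>S9; S6-p>S0; S6-q>S10; S7-p>S10; S7-q>S11; S8-p>S11; S8-q>S12; S9-p>S12; S9-q>S13; S10-p>S2; S10-q>S14; S11-p>S14; S11-q>S15; S12-p>S15; S12-q>S16; S13-p>S16; S13-q>S13; S14-p>S5; S14-q>S17; S15-p>S17; S15-q>S18; S16-p>S18; S16-q>S16; S17-p>S9; S17-q>S19; S18-p>S19; S18-q>S18; S19-p>S13; S19-q>S19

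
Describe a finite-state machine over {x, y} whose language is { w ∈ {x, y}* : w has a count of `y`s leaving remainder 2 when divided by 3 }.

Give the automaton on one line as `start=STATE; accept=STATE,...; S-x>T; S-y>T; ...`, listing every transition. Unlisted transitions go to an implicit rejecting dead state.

The only thing that matters is how many `y`s have appeared, reduced mod 3. Use one state per residue: S0 for 0, …, S2 for 2. Reading `y` moves to the next residue; anything else stays put. S2 is accepting.
3 states suffice.
        x   y  
>  S0   S0  S1 
   S1   S1  S2 
 * S2   S2  S0 
(> = start, * = accepting)

start=S0; accept=S2; S0-x>S0; S0-y>S1; S1-x>S1; S1-y>S2; S2-x>S2; S2-y>S0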